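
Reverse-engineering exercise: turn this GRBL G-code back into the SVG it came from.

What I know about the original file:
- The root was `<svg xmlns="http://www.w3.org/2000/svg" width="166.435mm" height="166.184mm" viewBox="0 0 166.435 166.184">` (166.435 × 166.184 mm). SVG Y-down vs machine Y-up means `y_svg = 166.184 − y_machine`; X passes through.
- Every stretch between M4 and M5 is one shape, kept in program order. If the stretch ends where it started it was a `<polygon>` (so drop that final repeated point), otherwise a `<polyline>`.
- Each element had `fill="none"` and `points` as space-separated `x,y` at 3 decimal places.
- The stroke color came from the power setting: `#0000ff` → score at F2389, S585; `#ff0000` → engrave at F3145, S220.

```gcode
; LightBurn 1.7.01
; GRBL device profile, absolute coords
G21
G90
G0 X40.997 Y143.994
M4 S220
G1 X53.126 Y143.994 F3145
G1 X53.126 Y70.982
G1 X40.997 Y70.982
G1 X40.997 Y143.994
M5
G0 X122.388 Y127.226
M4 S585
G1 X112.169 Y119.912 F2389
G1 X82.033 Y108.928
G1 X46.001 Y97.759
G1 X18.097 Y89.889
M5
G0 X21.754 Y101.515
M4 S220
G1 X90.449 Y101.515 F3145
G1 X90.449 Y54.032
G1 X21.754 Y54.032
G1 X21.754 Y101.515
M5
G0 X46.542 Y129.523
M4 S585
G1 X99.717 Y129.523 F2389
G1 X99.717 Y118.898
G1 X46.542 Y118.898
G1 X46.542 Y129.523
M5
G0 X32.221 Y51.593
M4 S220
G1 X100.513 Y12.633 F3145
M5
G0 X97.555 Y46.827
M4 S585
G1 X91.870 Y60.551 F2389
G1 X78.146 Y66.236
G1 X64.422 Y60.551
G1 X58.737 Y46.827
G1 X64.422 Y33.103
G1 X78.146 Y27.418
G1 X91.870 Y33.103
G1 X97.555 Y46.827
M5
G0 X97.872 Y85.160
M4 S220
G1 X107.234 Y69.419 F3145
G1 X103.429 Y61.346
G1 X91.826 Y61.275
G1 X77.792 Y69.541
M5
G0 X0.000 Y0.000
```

<svg xmlns="http://www.w3.org/2000/svg" width="166.435mm" height="166.184mm" viewBox="0 0 166.435 166.184">
  <polygon points="40.997,22.190 53.126,22.190 53.126,95.202 40.997,95.202" fill="none" stroke="#ff0000"/>
  <polyline points="122.388,38.958 112.169,46.272 82.033,57.256 46.001,68.425 18.097,76.295" fill="none" stroke="#0000ff"/>
  <polygon points="21.754,64.669 90.449,64.669 90.449,112.152 21.754,112.152" fill="none" stroke="#ff0000"/>
  <polygon points="46.542,36.661 99.717,36.661 99.717,47.286 46.542,47.286" fill="none" stroke="#0000ff"/>
  <polyline points="32.221,114.591 100.513,153.551" fill="none" stroke="#ff0000"/>
  <polygon points="97.555,119.357 91.870,105.633 78.146,99.948 64.422,105.633 58.737,119.357 64.422,133.081 78.146,138.766 91.870,133.081" fill="none" stroke="#0000ff"/>
  <polyline points="97.872,81.024 107.234,96.765 103.429,104.838 91.826,104.909 77.792,96.643" fill="none" stroke="#ff0000"/>
</svg>

Machine Y-up, SVG Y-down with viewBox height 166.184, so y_svg = 166.184 − y_machine; X carries over.

Run 1: power S220 maps to stroke `#ff0000` (engrave). The run returns to its start, so emit a `<polygon>` with points (Y-flipped): 40.997,22.190 53.126,22.190 53.126,95.202 40.997,95.202.

Run 2: S585 ⇒ score layer `#0000ff`. The run is open, so emit a `<polyline>` with points (Y-flipped): 122.388,38.958 112.169,46.272 82.033,57.256 46.001,68.425 18.097,76.295.

Run 3: power S220 maps to stroke `#ff0000` (engrave). The run returns to its start, so emit a `<polygon>` with points (Y-flipped): 21.754,64.669 90.449,64.669 90.449,112.152 21.754,112.152.

Run 4: power S585 maps to stroke `#0000ff` (score). The run returns to its start, so emit a `<polygon>` with points (Y-flipped): 46.542,36.661 99.717,36.661 99.717,47.286 46.542,47.286.

Run 5: power S220 maps to stroke `#ff0000` (engrave). The run is open, so emit a `<polyline>` with points (Y-flipped): 32.221,114.591 100.513,153.551.

Run 6: power S585 maps to stroke `#0000ff` (score). The run returns to its start, so emit a `<polygon>` with points (Y-flipped): 97.555,119.357 91.870,105.633 78.146,99.948 64.422,105.633 58.737,119.357 64.422,133.081 78.146,138.766 91.870,133.081.

Run 7: S220 ⇒ engrave layer `#ff0000`. The run is open, so emit a `<polyline>` with points (Y-flipped): 97.872,81.024 107.234,96.765 103.429,104.838 91.826,104.909 77.792,96.643.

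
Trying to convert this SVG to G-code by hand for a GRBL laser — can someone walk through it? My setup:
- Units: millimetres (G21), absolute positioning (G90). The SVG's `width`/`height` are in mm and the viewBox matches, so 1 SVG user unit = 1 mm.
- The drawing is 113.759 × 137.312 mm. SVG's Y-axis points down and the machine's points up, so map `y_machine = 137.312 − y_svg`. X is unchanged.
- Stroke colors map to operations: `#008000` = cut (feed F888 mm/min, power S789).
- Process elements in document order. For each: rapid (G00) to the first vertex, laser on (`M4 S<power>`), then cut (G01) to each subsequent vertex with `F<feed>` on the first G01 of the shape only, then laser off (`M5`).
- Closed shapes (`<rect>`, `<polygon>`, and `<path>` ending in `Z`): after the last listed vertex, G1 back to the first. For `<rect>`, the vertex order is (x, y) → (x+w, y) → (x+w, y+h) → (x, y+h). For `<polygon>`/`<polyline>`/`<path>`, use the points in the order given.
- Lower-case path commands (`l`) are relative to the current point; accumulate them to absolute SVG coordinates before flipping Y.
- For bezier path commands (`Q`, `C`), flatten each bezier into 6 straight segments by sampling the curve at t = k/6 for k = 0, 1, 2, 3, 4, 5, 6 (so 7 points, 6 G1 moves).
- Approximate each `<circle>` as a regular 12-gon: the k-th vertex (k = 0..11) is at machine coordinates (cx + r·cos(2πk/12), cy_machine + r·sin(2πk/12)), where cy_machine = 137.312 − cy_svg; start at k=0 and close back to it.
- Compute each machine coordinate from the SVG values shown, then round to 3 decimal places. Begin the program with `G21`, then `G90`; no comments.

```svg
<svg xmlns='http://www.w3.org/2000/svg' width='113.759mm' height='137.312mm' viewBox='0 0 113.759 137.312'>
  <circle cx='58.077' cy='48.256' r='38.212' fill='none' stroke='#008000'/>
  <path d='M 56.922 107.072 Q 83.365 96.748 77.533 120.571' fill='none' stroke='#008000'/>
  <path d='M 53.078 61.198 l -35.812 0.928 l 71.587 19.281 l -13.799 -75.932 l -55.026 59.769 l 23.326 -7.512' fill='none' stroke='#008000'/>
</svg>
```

G21
G90
G00 X96.289 Y89.056
M4 S789
G01 X91.170 Y108.162 F888
G01 X77.183 Y122.149
G01 X58.077 Y127.268
G01 X38.971 Y122.149
G01 X24.984 Y108.162
G01 X19.865 Y89.056
G01 X24.984 Y69.950
G01 X38.971 Y55.963
G01 X58.077 Y50.844
G01 X77.183 Y55.963
G01 X91.170 Y69.950
G01 X96.289 Y89.056
M5
G00 X56.922 Y30.240
M4 S789
G01 X64.840 Y32.733 F888
G01 X70.965 Y33.329
G01 X75.296 Y32.027
G01 X77.835 Y28.829
G01 X78.580 Y23.733
G01 X77.533 Y16.741
M5
G00 X53.078 Y76.114
M4 S789
G01 X17.266 Y75.186 F888
G01 X88.853 Y55.905
G01 X75.054 Y131.837
G01 X20.028 Y72.068
G01 X43.354 Y79.580
M5

1 u = 1 mm; y_m = 137.312 − y.

[1] `<circle>` circle, #008000→cut S789 F888: (96.289,89.056) → (91.170,108.162) → (77.183,122.149) → (58.077,127.268) → (38.971,122.149) → (24.984,108.162) → (19.865,89.056) → (24.984,69.950) → (38.971,55.963) → (58.077,50.844) → (77.183,55.963) → (91.170,69.950) → (96.289,89.056) (closed)

[2] `<path>` quadratic bezier, #008000→cut S789 F888: (56.922,30.240) → (64.840,32.733) → (70.965,33.329) → (75.296,32.027) → (77.835,28.829) → (78.580,23.733) → (77.533,16.741)

[3] `<path>` open polyline, #008000→cut S789 F888: (53.078,76.114) → (17.266,75.186) → (88.853,55.905) → (75.054,131.837) → (20.028,72.068) → (43.354,79.580)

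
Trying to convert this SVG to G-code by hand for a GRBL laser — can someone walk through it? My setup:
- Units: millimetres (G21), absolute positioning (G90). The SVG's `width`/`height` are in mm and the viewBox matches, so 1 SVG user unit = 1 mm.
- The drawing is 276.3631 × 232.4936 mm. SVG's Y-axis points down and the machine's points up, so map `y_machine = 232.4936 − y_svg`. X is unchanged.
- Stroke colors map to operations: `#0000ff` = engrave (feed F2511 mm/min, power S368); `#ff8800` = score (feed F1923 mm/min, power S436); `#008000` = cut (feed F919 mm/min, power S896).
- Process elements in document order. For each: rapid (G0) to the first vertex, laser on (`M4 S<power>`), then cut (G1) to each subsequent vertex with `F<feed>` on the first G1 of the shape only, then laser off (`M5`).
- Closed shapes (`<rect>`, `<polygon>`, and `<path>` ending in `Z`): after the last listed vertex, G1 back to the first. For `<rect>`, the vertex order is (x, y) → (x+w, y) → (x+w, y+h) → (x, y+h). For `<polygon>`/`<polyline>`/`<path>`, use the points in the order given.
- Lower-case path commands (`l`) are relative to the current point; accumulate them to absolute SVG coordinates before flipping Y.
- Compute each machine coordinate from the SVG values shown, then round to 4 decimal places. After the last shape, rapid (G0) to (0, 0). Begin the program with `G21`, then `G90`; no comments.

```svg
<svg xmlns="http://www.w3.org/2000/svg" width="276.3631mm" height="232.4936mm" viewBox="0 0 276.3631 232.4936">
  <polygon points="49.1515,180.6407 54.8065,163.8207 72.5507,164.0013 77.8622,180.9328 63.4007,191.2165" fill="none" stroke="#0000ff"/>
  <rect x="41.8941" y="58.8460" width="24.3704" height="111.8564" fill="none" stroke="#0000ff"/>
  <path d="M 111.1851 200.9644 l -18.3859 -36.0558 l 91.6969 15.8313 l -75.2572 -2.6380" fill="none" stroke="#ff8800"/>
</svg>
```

1 u = 1 mm; y_m = 232.4936 − y.

[1] `<polygon>` regular polygon, #0000ff→engrave S368 F2511: (49.1515,51.8529) → (54.8065,68.6729) → (72.5507,68.4923) → (77.8622,51.5608) → (63.4007,41.2771) → (49.1515,51.8529) (closed)

[2] `<rect>` rectangle, #0000ff→engrave S368 F2511: (41.8941,173.6476) → (66.2645,173.6476) → (66.2645,61.7912) → (41.8941,61.7912) → (41.8941,173.6476) (closed)

[3] `<path>` open polyline, #ff8800→score S436 F1923: (111.1851,31.5292) → (92.7992,67.5850) → (184.4961,51.7537) → (109.2389,54.3917)

G21
G90
G0 X49.1515 Y51.8529
M4 S368
G1 X54.8065 Y68.6729 F2511
G1 X72.5507 Y68.4923
G1 X77.8622 Y51.5608
G1 X63.4007 Y41.2771
G1 X49.1515 Y51.8529
M5
G0 X41.8941 Y173.6476
M4 S368
G1 X66.2645 Y173.6476 F2511
G1 X66.2645 Y61.7912
G1 X41.8941 Y61.7912
G1 X41.8941 Y173.6476
M5
G0 X111.1851 Y31.5292
M4 S436
G1 X92.7992 Y67.5850 F1923
G1 X184.4961 Y51.7537
G1 X109.2389 Y54.3917
M5
G0 X0.0000 Y0.0000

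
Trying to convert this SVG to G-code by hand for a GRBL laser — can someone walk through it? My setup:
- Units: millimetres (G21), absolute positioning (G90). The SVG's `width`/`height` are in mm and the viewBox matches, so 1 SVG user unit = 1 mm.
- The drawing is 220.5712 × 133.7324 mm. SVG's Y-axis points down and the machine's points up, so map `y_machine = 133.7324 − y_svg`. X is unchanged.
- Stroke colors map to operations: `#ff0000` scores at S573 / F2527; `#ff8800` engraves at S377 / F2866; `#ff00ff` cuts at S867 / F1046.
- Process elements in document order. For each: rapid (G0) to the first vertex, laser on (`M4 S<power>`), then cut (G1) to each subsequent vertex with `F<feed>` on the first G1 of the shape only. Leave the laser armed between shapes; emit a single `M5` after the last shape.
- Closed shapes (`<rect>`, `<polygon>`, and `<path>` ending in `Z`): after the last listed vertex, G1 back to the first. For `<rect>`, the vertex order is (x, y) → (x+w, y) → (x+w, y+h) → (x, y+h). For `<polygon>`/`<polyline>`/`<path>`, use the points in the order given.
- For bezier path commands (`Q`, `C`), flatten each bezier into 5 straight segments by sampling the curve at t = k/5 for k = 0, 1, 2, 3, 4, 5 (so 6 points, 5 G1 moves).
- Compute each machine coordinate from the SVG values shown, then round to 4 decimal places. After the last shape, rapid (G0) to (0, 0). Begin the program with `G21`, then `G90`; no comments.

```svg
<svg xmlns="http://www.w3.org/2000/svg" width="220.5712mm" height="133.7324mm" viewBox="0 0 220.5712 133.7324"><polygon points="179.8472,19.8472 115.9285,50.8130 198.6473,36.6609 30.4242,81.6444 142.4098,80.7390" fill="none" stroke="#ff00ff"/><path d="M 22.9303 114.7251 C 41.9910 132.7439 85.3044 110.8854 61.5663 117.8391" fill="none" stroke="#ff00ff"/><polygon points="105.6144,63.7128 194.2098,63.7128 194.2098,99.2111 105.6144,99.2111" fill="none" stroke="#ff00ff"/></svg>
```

viewBox `0 0 220.5712 133.7324` with mm width/height → 1 unit = 1 mm. Flip: y_m = 133.7324 − y_svg.

**Shape 1** — `<polygon>` closed polygon, stroke `#ff00ff` → cut (S867, F1046). Machine vertices: (179.8472,113.8852) → (115.9285,82.9194) → (198.6473,97.0715) → (30.4242,52.0880) → (142.4098,52.9934) → (179.8472,113.8852). Closed: final G1 returns to the first vertex.

**Shape 2** — `<path>` cubic bezier, stroke `#ff00ff` → cut (S867, F1046). Control points (SVG): P0=(22.9303,114.7251), P1=(41.9910,132.7439), P2=(85.3044,110.8854), P3=(61.5663,117.8391); sampled at t=k/5. Machine vertices: (22.9303,19.0073) → (36.5466,12.4318) → (51.6010,12.1297) → (63.7108,14.8040) → (68.4934,17.1576) → (61.5663,15.8933). Open path.

**Shape 3** — `<polygon>` rectangle, stroke `#ff00ff` → cut (S867, F1046). Machine vertices: (105.6144,70.0196) → (194.2098,70.0196) → (194.2098,34.5213) → (105.6144,34.5213) → (105.6144,70.0196). Closed: final G1 returns to the first vertex.

G21
G90
G0 X179.8472 Y113.8852
M4 S867
G1 X115.9285 Y82.9194 F1046
G1 X198.6473 Y97.0715
G1 X30.4242 Y52.0880
G1 X142.4098 Y52.9934
G1 X179.8472 Y113.8852
G0 X22.9303 Y19.0073
M4 S867
G1 X36.5466 Y12.4318 F1046
G1 X51.6010 Y12.1297
G1 X63.7108 Y14.8040
G1 X68.4934 Y17.1576
G1 X61.5663 Y15.8933
G0 X105.6144 Y70.0196
M4 S867
G1 X194.2098 Y70.0196 F1046
G1 X194.2098 Y34.5213
G1 X105.6144 Y34.5213
G1 X105.6144 Y70.0196
M5
G0 X0.0000 Y0.0000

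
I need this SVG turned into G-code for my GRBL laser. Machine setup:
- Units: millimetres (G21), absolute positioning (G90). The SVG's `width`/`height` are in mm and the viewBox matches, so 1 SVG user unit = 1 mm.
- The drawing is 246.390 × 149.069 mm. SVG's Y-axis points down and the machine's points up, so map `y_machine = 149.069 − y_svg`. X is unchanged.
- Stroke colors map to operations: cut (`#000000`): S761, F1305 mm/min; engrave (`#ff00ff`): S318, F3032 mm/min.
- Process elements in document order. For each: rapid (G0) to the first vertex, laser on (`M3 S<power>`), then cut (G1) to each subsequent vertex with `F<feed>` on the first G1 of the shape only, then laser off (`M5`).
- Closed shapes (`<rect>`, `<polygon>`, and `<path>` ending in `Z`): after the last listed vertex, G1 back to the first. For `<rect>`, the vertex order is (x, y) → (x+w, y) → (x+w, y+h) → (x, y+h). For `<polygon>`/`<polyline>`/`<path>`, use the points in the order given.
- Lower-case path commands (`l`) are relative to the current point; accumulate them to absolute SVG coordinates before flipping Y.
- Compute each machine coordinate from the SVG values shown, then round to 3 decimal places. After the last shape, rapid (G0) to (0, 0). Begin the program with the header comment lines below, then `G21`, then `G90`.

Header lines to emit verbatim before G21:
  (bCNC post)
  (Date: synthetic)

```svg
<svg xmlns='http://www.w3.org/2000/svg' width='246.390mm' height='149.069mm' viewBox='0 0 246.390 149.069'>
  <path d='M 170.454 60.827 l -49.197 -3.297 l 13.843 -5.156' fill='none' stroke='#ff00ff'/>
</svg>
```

Since the viewBox matches the mm dimensions, user units are millimetres directly. The only transform is the Y-flip y_m = 149.069 − y_svg.

Shape 1 is a open polyline drawn with `<path>`. Its stroke #ff00ff means engrave at S318, F3032. After flipping Y the toolpath is (170.454,88.242) → (121.257,91.539) → (135.100,96.695).

(bCNC post)
(Date: synthetic)
G21
G90
G0 X170.454 Y88.242
M3 S318
G1 X121.257 Y91.539 F3032
G1 X135.100 Y96.695
M5
G0 X0.000 Y0.000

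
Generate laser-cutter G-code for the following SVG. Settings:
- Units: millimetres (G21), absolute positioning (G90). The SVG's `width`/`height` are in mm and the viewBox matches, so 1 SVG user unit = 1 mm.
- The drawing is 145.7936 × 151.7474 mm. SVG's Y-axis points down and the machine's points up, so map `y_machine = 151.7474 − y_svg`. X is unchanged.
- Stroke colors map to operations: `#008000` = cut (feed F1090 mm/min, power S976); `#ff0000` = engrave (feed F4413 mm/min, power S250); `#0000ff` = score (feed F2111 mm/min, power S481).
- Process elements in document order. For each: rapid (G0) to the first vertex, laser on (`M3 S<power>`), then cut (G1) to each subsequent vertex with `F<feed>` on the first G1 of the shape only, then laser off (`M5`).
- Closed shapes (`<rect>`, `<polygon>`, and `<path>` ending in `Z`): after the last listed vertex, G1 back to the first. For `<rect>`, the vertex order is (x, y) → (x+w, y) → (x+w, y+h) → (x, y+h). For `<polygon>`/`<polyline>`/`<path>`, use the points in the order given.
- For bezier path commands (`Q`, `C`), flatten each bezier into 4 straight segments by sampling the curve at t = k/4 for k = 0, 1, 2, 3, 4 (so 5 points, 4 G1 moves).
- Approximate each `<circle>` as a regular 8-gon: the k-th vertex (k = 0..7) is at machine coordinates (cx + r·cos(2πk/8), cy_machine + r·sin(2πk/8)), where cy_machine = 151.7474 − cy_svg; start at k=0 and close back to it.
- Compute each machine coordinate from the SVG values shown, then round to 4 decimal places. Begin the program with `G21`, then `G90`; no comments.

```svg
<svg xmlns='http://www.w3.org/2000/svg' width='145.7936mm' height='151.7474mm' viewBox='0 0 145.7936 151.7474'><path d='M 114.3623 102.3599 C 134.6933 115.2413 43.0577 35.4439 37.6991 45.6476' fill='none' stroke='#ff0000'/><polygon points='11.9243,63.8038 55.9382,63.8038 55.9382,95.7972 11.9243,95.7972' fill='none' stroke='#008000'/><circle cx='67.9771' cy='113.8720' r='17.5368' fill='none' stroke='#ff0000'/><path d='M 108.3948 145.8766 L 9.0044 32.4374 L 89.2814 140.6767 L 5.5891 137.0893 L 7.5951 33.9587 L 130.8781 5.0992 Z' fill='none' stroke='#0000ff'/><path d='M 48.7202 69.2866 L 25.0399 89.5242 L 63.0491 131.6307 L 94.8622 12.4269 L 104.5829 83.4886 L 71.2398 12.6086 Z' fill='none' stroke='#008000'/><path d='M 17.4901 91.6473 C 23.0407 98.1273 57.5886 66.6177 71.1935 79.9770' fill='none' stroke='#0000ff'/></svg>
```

1 u = 1 mm; y_m = 151.7474 − y.

[1] `<path>` cubic bezier, #ff0000→engrave S250 F4413: (114.3623,49.3875) → (111.7144,54.2494) → (85.6643,76.7395) → (54.7974,99.7317) → (37.6991,106.0998)

[2] `<polygon>` rectangle, #008000→cut S976 F1090: (11.9243,87.9436) → (55.9382,87.9436) → (55.9382,55.9502) → (11.9243,55.9502) → (11.9243,87.9436) (closed)

[3] `<circle>` circle, #ff0000→engrave S250 F4413: (85.5139,37.8754) → (80.3775,50.2758) → (67.9771,55.4122) → (55.5767,50.2758) → (50.4403,37.8754) → (55.5767,25.4750) → (67.9771,20.3386) → (80.3775,25.4750) → (85.5139,37.8754) (closed)

[4] `<path>` closed polygon, #0000ff→score S481 F2111: (108.3948,5.8708) → (9.0044,119.3100) → (89.2814,11.0707) → (5.5891,14.6581) → (7.5951,117.7887) → (130.8781,146.6482) → (108.3948,5.8708) (closed)

[5] `<path>` closed polygon, #008000→cut S976 F1090: (48.7202,82.4608) → (25.0399,62.2232) → (63.0491,20.1167) → (94.8622,139.3205) → (104.5829,68.2588) → (71.2398,139.1388) → (48.7202,82.4608) (closed)

[6] `<path>` cubic bezier, #0000ff→score S481 F2111: (17.4901,60.1001) → (26.3097,61.0685) → (41.3214,68.5150) → (57.8433,74.6716) → (71.1935,71.7704)

G21
G90
G0 X114.3623 Y49.3875
M3 S250
G1 X111.7144 Y54.2494 F4413
G1 X85.6643 Y76.7395
G1 X54.7974 Y99.7317
G1 X37.6991 Y106.0998
M5
G0 X11.9243 Y87.9436
M3 S976
G1 X55.9382 Y87.9436 F1090
G1 X55.9382 Y55.9502
G1 X11.9243 Y55.9502
G1 X11.9243 Y87.9436
M5
G0 X85.5139 Y37.8754
M3 S250
G1 X80.3775 Y50.2758 F4413
G1 X67.9771 Y55.4122
G1 X55.5767 Y50.2758
G1 X50.4403 Y37.8754
G1 X55.5767 Y25.4750
G1 X67.9771 Y20.3386
G1 X80.3775 Y25.4750
G1 X85.5139 Y37.8754
M5
G0 X108.3948 Y5.8708
M3 S481
G1 X9.0044 Y119.3100 F2111
G1 X89.2814 Y11.0707
G1 X5.5891 Y14.6581
G1 X7.5951 Y117.7887
G1 X130.8781 Y146.6482
G1 X108.3948 Y5.8708
M5
G0 X48.7202 Y82.4608
M3 S976
G1 X25.0399 Y62.2232 F1090
G1 X63.0491 Y20.1167
G1 X94.8622 Y139.3205
G1 X104.5829 Y68.2588
G1 X71.2398 Y139.1388
G1 X48.7202 Y82.4608
M5
G0 X17.4901 Y60.1001
M3 S481
G1 X26.3097 Y61.0685 F2111
G1 X41.3214 Y68.5150
G1 X57.8433 Y74.6716
G1 X71.1935 Y71.7704
M5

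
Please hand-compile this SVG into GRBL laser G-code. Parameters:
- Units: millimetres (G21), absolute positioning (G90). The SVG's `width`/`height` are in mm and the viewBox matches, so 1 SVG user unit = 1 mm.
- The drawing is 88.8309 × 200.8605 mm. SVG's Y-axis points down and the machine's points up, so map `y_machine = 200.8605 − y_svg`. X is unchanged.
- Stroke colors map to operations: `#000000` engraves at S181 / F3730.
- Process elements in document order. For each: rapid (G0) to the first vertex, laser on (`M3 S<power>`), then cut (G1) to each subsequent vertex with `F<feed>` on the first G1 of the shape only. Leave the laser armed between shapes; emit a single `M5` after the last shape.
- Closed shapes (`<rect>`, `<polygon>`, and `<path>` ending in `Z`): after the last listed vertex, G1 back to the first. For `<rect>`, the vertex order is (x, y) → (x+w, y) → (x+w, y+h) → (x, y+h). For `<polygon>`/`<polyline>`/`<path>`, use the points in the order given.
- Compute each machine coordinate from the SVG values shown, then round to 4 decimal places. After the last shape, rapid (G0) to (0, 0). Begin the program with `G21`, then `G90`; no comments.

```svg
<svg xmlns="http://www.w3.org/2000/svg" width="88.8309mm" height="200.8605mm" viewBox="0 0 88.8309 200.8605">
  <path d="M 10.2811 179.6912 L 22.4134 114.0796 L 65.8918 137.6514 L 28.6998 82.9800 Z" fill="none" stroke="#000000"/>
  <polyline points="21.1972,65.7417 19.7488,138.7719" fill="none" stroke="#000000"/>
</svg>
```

1 u = 1 mm; y_m = 200.8605 − y.

[1] `<path>` closed polygon, #000000→engrave S181 F3730: (10.2811,21.1693) → (22.4134,86.7809) → (65.8918,63.2091) → (28.6998,117.8805) → (10.2811,21.1693) (closed)

[2] `<polyline>` line segment, #000000→engrave S181 F3730: (21.1972,135.1188) → (19.7488,62.0886)

G21
G90
G0 X10.2811 Y21.1693
M3 S181
G1 X22.4134 Y86.7809 F3730
G1 X65.8918 Y63.2091
G1 X28.6998 Y117.8805
G1 X10.2811 Y21.1693
G0 X21.1972 Y135.1188
M3 S181
G1 X19.7488 Y62.0886 F3730
M5
G0 X0.0000 Y0.0000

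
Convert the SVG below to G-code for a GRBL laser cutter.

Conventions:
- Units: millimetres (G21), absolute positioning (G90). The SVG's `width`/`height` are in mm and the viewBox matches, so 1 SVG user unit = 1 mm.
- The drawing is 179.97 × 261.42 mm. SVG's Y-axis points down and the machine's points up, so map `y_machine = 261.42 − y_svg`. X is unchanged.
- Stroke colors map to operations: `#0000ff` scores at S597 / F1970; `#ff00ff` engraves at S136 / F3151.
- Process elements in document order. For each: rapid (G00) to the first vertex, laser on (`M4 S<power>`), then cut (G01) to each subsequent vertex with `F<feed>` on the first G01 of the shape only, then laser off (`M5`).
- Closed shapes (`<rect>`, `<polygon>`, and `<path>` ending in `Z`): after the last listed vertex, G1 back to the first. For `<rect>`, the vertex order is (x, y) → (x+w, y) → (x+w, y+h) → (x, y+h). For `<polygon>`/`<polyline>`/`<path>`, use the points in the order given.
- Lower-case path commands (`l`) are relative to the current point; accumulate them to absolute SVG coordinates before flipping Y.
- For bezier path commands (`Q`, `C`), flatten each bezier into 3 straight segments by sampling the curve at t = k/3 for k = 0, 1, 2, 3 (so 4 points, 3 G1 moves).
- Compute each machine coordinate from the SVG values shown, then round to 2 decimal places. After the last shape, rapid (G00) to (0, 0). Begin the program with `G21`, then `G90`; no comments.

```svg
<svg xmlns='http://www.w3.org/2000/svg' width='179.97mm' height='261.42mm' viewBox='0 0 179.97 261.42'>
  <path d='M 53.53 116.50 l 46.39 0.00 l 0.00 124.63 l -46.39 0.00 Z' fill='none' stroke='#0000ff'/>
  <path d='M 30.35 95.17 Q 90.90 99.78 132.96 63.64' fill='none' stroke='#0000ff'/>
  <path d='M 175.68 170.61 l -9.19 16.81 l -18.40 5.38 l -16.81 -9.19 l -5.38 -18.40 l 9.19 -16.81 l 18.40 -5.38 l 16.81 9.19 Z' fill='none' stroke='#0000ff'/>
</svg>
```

Since the viewBox matches the mm dimensions, user units are millimetres directly. The only transform is the Y-flip y_m = 261.42 − y_svg.

Shape 1 is a rectangle drawn with `<path>`. Its stroke #0000ff means score at S597, F1970. After flipping Y the toolpath is (53.53,144.92) → (99.92,144.92) → (99.92,20.29) → (53.53,20.29) → (53.53,144.92), returning to the start.

Shape 2 is a quadratic bezier drawn with `<path>`. Its stroke #0000ff means score at S597, F1970. After flipping Y the toolpath is (30.35,166.25) → (68.66,167.70) → (102.87,178.21) → (132.96,197.78).

Shape 3 is a regular polygon drawn with `<path>`. Its stroke #0000ff means score at S597, F1970. After flipping Y the toolpath is (175.68,90.81) → (166.49,74.00) → (148.09,68.62) → (131.28,77.81) → (125.90,96.21) → (135.09,113.02) → (153.49,118.40) → (170.30,109.21) → (175.68,90.81), returning to the start.

G21
G90
G00 X53.53 Y144.92
M4 S597
G01 X99.92 Y144.92 F1970
G01 X99.92 Y20.29
G01 X53.53 Y20.29
G01 X53.53 Y144.92
M5
G00 X30.35 Y166.25
M4 S597
G01 X68.66 Y167.70 F1970
G01 X102.87 Y178.21
G01 X132.96 Y197.78
M5
G00 X175.68 Y90.81
M4 S597
G01 X166.49 Y74.00 F1970
G01 X148.09 Y68.62
G01 X131.28 Y77.81
G01 X125.90 Y96.21
G01 X135.09 Y113.02
G01 X153.49 Y118.40
G01 X170.30 Y109.21
G01 X175.68 Y90.81
M5
G00 X0.00 Y0.00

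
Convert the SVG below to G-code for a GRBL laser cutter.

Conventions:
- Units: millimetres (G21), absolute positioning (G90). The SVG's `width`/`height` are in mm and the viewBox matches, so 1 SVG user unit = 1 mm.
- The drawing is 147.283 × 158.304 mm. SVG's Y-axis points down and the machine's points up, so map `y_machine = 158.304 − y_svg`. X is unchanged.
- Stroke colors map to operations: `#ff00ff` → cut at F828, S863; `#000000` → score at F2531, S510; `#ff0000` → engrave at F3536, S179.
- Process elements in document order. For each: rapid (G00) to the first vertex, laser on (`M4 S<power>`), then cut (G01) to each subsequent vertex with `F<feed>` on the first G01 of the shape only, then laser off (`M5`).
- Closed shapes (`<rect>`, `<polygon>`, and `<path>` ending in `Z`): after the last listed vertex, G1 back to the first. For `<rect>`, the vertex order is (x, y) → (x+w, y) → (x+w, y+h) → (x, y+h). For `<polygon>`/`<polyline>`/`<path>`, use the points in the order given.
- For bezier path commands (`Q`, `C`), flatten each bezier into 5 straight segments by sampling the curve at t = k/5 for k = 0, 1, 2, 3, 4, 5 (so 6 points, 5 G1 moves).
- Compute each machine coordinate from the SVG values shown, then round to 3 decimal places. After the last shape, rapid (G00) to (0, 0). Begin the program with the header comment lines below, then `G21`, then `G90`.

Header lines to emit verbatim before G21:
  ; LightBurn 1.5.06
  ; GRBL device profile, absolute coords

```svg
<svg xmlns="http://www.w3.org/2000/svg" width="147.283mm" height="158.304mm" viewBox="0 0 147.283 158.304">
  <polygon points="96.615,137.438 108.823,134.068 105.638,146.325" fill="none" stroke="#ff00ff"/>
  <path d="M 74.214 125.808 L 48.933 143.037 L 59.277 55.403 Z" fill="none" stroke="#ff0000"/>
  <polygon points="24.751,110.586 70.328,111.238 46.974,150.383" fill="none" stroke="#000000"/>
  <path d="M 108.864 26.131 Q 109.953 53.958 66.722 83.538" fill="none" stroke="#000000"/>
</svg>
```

; LightBurn 1.5.06
; GRBL device profile, absolute coords
G21
G90
G00 X96.615 Y20.866
M4 S863
G01 X108.823 Y24.236 F828
G01 X105.638 Y11.979
G01 X96.615 Y20.866
M5
G00 X74.214 Y32.496
M4 S179
G01 X48.933 Y15.267 F3536
G01 X59.277 Y102.901
G01 X74.214 Y32.496
M5
G00 X24.751 Y47.718
M4 S510
G01 X70.328 Y47.066 F2531
G01 X46.974 Y7.921
G01 X24.751 Y47.718
M5
G00 X108.864 Y132.173
M4 S510
G01 X107.527 Y120.972 F2531
G01 X102.644 Y109.631
G01 X94.216 Y98.150
G01 X82.242 Y86.528
G01 X66.722 Y74.766
M5
G00 X0.000 Y0.000

Since the viewBox matches the mm dimensions, user units are millimetres directly. The only transform is the Y-flip y_m = 158.304 − y_svg.

Shape 1 is a regular polygon drawn with `<polygon>`. Its stroke #ff00ff means cut at S863, F828. After flipping Y the toolpath is (96.615,20.866) → (108.823,24.236) → (105.638,11.979) → (96.615,20.866), returning to the start.

Shape 2 is a closed polygon drawn with `<path>`. Its stroke #ff0000 means engrave at S179, F3536. After flipping Y the toolpath is (74.214,32.496) → (48.933,15.267) → (59.277,102.901) → (74.214,32.496), returning to the start.

Shape 3 is a regular polygon drawn with `<polygon>`. Its stroke #000000 means score at S510, F2531. After flipping Y the toolpath is (24.751,47.718) → (70.328,47.066) → (46.974,7.921) → (24.751,47.718), returning to the start.

Shape 4 is a quadratic bezier drawn with `<path>`. Its stroke #000000 means score at S510, F2531. After flipping Y the toolpath is (108.864,132.173) → (107.527,120.972) → (102.644,109.631) → (94.216,98.150) → (82.242,86.528) → (66.722,74.766).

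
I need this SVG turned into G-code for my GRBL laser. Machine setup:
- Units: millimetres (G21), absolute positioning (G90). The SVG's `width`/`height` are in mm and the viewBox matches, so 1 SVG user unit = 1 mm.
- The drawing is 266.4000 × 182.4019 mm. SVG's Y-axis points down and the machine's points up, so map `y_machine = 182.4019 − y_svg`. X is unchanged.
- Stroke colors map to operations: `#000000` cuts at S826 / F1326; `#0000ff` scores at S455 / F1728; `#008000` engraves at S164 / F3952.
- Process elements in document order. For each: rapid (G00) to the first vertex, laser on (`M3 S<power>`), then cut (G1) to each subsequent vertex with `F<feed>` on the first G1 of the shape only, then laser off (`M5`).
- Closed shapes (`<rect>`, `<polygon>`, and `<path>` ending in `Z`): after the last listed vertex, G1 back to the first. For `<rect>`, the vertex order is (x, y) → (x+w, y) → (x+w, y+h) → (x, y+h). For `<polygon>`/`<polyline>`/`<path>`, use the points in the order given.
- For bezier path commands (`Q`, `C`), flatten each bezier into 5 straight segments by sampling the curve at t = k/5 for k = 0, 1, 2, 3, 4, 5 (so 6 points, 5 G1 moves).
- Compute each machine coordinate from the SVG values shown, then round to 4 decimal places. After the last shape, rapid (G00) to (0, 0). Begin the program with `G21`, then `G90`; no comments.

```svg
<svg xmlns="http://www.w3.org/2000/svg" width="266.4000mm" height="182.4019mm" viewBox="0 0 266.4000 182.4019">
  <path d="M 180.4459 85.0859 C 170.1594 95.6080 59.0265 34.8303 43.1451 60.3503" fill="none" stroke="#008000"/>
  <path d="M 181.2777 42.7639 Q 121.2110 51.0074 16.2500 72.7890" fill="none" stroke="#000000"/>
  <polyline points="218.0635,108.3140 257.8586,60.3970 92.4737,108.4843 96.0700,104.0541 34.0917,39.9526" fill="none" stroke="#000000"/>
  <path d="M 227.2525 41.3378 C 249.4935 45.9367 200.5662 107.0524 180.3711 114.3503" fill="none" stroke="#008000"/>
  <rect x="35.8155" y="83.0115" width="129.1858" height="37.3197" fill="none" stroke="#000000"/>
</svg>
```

G21
G90
G00 X180.4459 Y97.3160
M3 S164
G1 X163.7412 Y98.2979 F3952
G1 X132.2461 Y108.8271
G1 X95.3732 Y121.3389
G1 X62.5353 Y128.2687
G1 X43.1451 Y122.0516
M5
G00 X181.2777 Y139.6380
M3 S826
G1 X155.4552 Y135.7991 F1326
G1 X126.0413 Y130.8771
G1 X93.0357 Y124.8721
G1 X56.4386 Y117.7840
G1 X16.2500 Y109.6129
M5
G00 X218.0635 Y74.0879
M3 S826
G1 X257.8586 Y122.0049 F1326
G1 X92.4737 Y73.9176
G1 X96.0700 Y78.3478
G1 X34.0917 Y142.4493
M5
G00 X227.2525 Y141.0641
M3 S164
G1 X232.8561 Y132.4054 F3952
G1 X226.1745 Y115.4788
G1 X212.0030 Y95.5802
G1 X195.1368 Y78.0058
G1 X180.3711 Y68.0516
M5
G00 X35.8155 Y99.3904
M3 S826
G1 X165.0013 Y99.3904 F1326
G1 X165.0013 Y62.0707
G1 X35.8155 Y62.0707
G1 X35.8155 Y99.3904
M5
G00 X0.0000 Y0.0000

1 u = 1 mm; y_m = 182.4019 − y.

[1] `<path>` cubic bezier, #008000→engrave S164 F3952: (180.4459,97.3160) → (163.7412,98.2979) → (132.2461,108.8271) → (95.3732,121.3389) → (62.5353,128.2687) → (43.1451,122.0516)

[2] `<path>` quadratic bezier, #000000→cut S826 F1326: (181.2777,139.6380) → (155.4552,135.7991) → (126.0413,130.8771) → (93.0357,124.8721) → (56.4386,117.7840) → (16.2500,109.6129)

[3] `<polyline>` open polyline, #000000→cut S826 F1326: (218.0635,74.0879) → (257.8586,122.0049) → (92.4737,73.9176) → (96.0700,78.3478) → (34.0917,142.4493)

[4] `<path>` cubic bezier, #008000→engrave S164 F3952: (227.2525,141.0641) → (232.8561,132.4054) → (226.1745,115.4788) → (212.0030,95.5802) → (195.1368,78.0058) → (180.3711,68.0516)

[5] `<rect>` rectangle, #000000→cut S826 F1326: (35.8155,99.3904) → (165.0013,99.3904) → (165.0013,62.0707) → (35.8155,62.0707) → (35.8155,99.3904) (closed)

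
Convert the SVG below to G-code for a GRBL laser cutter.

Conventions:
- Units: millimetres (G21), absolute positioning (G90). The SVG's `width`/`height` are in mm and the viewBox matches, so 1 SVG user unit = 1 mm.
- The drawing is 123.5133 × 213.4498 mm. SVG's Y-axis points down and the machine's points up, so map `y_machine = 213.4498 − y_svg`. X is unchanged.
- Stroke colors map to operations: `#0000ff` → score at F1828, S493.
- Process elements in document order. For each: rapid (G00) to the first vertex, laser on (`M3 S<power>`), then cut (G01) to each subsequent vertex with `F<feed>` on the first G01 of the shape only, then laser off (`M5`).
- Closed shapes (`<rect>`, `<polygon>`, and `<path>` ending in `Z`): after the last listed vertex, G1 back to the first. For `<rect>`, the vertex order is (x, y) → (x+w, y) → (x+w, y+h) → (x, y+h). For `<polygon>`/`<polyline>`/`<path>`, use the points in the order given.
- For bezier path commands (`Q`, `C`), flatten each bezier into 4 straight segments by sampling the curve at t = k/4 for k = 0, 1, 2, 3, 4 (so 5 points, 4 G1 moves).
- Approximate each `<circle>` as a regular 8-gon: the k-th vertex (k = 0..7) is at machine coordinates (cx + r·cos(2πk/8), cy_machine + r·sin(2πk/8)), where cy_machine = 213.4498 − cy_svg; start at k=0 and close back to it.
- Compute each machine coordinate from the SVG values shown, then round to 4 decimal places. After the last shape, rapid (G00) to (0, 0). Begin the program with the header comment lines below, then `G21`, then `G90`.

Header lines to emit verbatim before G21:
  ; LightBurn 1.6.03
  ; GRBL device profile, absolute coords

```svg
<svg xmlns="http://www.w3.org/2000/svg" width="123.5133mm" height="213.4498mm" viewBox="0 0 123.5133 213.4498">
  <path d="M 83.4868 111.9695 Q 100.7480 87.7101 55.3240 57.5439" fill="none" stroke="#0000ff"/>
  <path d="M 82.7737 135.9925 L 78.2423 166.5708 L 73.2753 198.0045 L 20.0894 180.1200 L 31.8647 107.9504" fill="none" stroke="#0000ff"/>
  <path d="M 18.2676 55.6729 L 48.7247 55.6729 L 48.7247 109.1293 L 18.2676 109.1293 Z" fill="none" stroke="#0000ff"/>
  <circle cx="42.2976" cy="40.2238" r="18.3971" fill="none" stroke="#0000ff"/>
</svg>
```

; LightBurn 1.6.03
; GRBL device profile, absolute coords
G21
G90
G00 X83.4868 Y101.4803
M3 S493
G01 X88.1996 Y113.9792 F1828
G01 X85.0767 Y127.2164
G01 X74.1182 Y141.1920
G01 X55.3240 Y155.9059
M5
G00 X82.7737 Y77.4573
M3 S493
G01 X78.2423 Y46.8790 F1828
G01 X73.2753 Y15.4453
G01 X20.0894 Y33.3298
G01 X31.8647 Y105.4994
M5
G00 X18.2676 Y157.7769
M3 S493
G01 X48.7247 Y157.7769 F1828
G01 X48.7247 Y104.3205
G01 X18.2676 Y104.3205
G01 X18.2676 Y157.7769
M5
G00 X60.6947 Y173.2260
M3 S493
G01 X55.3063 Y186.2347 F1828
G01 X42.2976 Y191.6231
G01 X29.2889 Y186.2347
G01 X23.9005 Y173.2260
G01 X29.2889 Y160.2173
G01 X42.2976 Y154.8289
G01 X55.3063 Y160.2173
G01 X60.6947 Y173.2260
M5
G00 X0.0000 Y0.0000

viewBox `0 0 123.5133 213.4498` with mm width/height → 1 unit = 1 mm. Flip: y_m = 213.4498 − y_svg.

**Shape 1** — `<path>` quadratic bezier, stroke `#0000ff` → score (S493, F1828). Control points (SVG): P0=(83.4868,111.9695), P1=(100.7480,87.7101), P2=(55.3240,57.5439); sampled at t=k/4. Machine vertices: (83.4868,101.4803) → (88.1996,113.9792) → (85.0767,127.2164) → (74.1182,141.1920) → (55.3240,155.9059). Open path.

**Shape 2** — `<path>` open polyline, stroke `#0000ff` → score (S493, F1828). Machine vertices: (82.7737,77.4573) → (78.2423,46.8790) → (73.2753,15.4453) → (20.0894,33.3298) → (31.8647,105.4994). Open path.

**Shape 3** — `<path>` rectangle, stroke `#0000ff` → score (S493, F1828). Machine vertices: (18.2676,157.7769) → (48.7247,157.7769) → (48.7247,104.3205) → (18.2676,104.3205) → (18.2676,157.7769). Closed: final G1 returns to the first vertex.

**Shape 4** — `<circle>` circle, stroke `#0000ff` → score (S493, F1828). Machine vertices: (60.6947,173.2260) → (55.3063,186.2347) → (42.2976,191.6231) → (29.2889,186.2347) → (23.9005,173.2260) → (29.2889,160.2173) → (42.2976,154.8289) → (55.3063,160.2173) → (60.6947,173.2260). Closed: final G1 returns to the first vertex.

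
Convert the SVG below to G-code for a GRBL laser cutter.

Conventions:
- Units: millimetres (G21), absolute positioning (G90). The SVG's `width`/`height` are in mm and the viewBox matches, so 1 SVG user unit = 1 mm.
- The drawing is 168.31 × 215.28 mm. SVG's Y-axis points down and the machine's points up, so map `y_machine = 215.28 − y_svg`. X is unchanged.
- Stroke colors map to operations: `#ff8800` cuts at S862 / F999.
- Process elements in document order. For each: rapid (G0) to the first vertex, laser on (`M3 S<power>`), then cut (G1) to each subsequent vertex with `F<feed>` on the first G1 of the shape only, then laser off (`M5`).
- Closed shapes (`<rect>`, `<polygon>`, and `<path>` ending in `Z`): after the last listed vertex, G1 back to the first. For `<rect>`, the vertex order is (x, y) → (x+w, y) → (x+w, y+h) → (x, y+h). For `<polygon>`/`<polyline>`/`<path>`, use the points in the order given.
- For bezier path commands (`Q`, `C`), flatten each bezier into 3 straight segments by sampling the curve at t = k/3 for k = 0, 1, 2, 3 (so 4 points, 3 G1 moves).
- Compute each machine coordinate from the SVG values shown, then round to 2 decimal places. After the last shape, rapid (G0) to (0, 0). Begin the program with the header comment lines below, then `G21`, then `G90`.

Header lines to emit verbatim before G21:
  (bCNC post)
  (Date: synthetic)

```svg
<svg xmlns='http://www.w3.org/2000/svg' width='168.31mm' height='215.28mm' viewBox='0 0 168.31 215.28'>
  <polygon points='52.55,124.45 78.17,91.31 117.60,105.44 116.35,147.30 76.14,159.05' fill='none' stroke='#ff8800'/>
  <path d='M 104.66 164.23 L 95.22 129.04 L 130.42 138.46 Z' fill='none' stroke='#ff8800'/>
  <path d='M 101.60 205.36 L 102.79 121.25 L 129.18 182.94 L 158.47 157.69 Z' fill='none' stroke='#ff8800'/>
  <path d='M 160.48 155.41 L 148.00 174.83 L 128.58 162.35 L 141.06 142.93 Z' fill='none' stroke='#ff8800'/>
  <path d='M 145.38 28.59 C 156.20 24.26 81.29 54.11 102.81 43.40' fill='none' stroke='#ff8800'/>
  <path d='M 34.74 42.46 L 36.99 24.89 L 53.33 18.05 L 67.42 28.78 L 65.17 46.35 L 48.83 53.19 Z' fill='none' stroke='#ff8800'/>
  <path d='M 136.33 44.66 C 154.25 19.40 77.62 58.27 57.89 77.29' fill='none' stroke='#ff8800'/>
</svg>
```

Since the viewBox matches the mm dimensions, user units are millimetres directly. The only transform is the Y-flip y_m = 215.28 − y_svg.

Shape 1 is a regular polygon drawn with `<polygon>`. Its stroke #ff8800 means cut at S862, F999. After flipping Y the toolpath is (52.55,90.83) → (78.17,123.97) → (117.60,109.84) → (116.35,67.98) → (76.14,56.23) → (52.55,90.83), returning to the start.

Shape 2 is a regular polygon drawn with `<path>`. Its stroke #ff8800 means cut at S862, F999. After flipping Y the toolpath is (104.66,51.05) → (95.22,86.24) → (130.42,76.82) → (104.66,51.05), returning to the start.

Shape 3 is a closed polygon drawn with `<path>`. Its stroke #ff8800 means cut at S862, F999. After flipping Y the toolpath is (101.60,9.92) → (102.79,94.03) → (129.18,32.34) → (158.47,57.59) → (101.60,9.92), returning to the start.

Shape 4 is a regular polygon drawn with `<path>`. Its stroke #ff8800 means cut at S862, F999. After flipping Y the toolpath is (160.48,59.87) → (148.00,40.45) → (128.58,52.93) → (141.06,72.35) → (160.48,59.87), returning to the start.

Shape 5 is a cubic bezier drawn with `<path>`. Its stroke #ff8800 means cut at S862, F999. After flipping Y the toolpath is (145.38,186.69) → (134.37,182.39) → (106.69,171.92) → (102.81,171.88).

Shape 6 is a regular polygon drawn with `<path>`. Its stroke #ff8800 means cut at S862, F999. After flipping Y the toolpath is (34.74,172.82) → (36.99,190.39) → (53.33,197.23) → (67.42,186.50) → (65.17,168.93) → (48.83,162.09) → (34.74,172.82), returning to the start.

Shape 7 is a cubic bezier drawn with `<path>`. Its stroke #ff8800 means cut at S862, F999. After flipping Y the toolpath is (136.33,170.62) → (128.34,177.61) → (90.98,160.52) → (57.89,137.99).

(bCNC post)
(Date: synthetic)
G21
G90
G0 X52.55 Y90.83
M3 S862
G1 X78.17 Y123.97 F999
G1 X117.60 Y109.84
G1 X116.35 Y67.98
G1 X76.14 Y56.23
G1 X52.55 Y90.83
M5
G0 X104.66 Y51.05
M3 S862
G1 X95.22 Y86.24 F999
G1 X130.42 Y76.82
G1 X104.66 Y51.05
M5
G0 X101.60 Y9.92
M3 S862
G1 X102.79 Y94.03 F999
G1 X129.18 Y32.34
G1 X158.47 Y57.59
G1 X101.60 Y9.92
M5
G0 X160.48 Y59.87
M3 S862
G1 X148.00 Y40.45 F999
G1 X128.58 Y52.93
G1 X141.06 Y72.35
G1 X160.48 Y59.87
M5
G0 X145.38 Y186.69
M3 S862
G1 X134.37 Y182.39 F999
G1 X106.69 Y171.92
G1 X102.81 Y171.88
M5
G0 X34.74 Y172.82
M3 S862
G1 X36.99 Y190.39 F999
G1 X53.33 Y197.23
G1 X67.42 Y186.50
G1 X65.17 Y168.93
G1 X48.83 Y162.09
G1 X34.74 Y172.82
M5
G0 X136.33 Y170.62
M3 S862
G1 X128.34 Y177.61 F999
G1 X90.98 Y160.52
G1 X57.89 Y137.99
M5
G0 X0.00 Y0.00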